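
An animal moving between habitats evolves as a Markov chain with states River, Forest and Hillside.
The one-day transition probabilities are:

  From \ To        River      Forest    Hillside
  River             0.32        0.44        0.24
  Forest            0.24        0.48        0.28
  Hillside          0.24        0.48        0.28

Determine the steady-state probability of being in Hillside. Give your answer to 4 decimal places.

Let the stationary distribution be π with π = πP and π_1 + π_2 + π_3 = 1.
π_1 = 0.32·π_1 + 0.24·π_2 + 0.24·π_3
π_2 = 0.44·π_1 + 0.48·π_2 + 0.48·π_3
Solving with the normalization constraint gives π = (0.2609, 0.4696, 0.2696).
So the stationary probability of Hillside is 0.2696.

0.2696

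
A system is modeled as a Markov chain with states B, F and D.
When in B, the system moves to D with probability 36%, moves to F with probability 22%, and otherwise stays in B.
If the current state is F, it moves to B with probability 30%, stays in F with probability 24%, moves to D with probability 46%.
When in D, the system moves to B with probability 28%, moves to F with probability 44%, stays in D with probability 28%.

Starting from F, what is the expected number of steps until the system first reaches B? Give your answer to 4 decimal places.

Let t(s) be the expected number of steps to first reach B from state s, with t(B) = 0. Conditioning on the first step:
t(F) = 1 + 0.24·t(F) + 0.46·t(D)
t(D) = 1 + 0.44·t(F) + 0.28·t(D)
Solving: t(F) = 3.4223, t(D) = 3.4803.
Expected steps from F to B: 3.4223.

3.4223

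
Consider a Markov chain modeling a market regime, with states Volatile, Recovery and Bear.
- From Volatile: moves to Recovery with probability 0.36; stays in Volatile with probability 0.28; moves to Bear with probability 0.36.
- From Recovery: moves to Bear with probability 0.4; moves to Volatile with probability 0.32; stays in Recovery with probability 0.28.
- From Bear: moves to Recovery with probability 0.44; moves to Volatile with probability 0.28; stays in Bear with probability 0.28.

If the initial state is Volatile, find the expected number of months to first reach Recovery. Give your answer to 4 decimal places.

2.5862

Let t(s) be the expected number of months to first reach Recovery from state s, with t(Recovery) = 0. Conditioning on the first month:
t(Volatile) = 1 + 0.28·t(Volatile) + 0.36·t(Bear)
t(Bear) = 1 + 0.28·t(Volatile) + 0.28·t(Bear)
Solving: t(Volatile) = 2.5862, t(Bear) = 2.3946.
Expected months from Volatile to Recovery: 2.5862.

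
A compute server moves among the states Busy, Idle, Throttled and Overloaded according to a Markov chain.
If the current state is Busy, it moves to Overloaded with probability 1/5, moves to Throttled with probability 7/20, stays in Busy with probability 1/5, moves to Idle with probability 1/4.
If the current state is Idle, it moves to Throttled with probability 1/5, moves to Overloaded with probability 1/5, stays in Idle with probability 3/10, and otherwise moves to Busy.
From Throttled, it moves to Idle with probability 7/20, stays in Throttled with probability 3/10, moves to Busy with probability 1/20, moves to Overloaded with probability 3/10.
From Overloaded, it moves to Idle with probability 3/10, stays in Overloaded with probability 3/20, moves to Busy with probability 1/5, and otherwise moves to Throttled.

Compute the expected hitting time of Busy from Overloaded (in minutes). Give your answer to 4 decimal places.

5.3141

Let t(s) be the expected number of minutes to first reach Busy from state s, with t(Busy) = 0. Conditioning on the first minute:
t(Idle) = 1 + 0.3·t(Idle) + 0.2·t(Throttled) + 0.2·t(Overloaded)
t(Throttled) = 1 + 0.35·t(Idle) + 0.3·t(Throttled) + 0.3·t(Overloaded)
t(Overloaded) = 1 + 0.3·t(Idle) + 0.35·t(Throttled) + 0.15·t(Overloaded)
Solving: t(Idle) = 4.6734, t(Throttled) = 6.0427, t(Overloaded) = 5.3141.
Expected minutes from Overloaded to Busy: 5.3141.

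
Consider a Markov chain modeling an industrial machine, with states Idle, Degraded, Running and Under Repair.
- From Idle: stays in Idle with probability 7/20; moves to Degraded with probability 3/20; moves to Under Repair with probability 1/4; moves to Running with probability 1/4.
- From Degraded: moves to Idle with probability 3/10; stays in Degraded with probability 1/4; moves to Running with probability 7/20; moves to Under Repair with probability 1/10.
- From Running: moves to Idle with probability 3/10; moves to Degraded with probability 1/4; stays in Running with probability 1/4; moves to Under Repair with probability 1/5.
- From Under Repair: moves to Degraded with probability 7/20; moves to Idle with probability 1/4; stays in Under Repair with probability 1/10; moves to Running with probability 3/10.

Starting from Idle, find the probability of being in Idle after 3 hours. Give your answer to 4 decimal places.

0.3064

Propagate the distribution vector 3 hours from Idle.
After 0 hours: (1.0000, 0.0000, 0.0000, 0.0000)
After 1 hour: (0.3500, 0.1500, 0.2500, 0.2500)
After 2 hours: (0.3050, 0.2400, 0.2775, 0.1775)
After 3 hours: (0.3064, 0.2373, 0.2829, 0.1735)
P(in Idle after 3 hours) = 0.3064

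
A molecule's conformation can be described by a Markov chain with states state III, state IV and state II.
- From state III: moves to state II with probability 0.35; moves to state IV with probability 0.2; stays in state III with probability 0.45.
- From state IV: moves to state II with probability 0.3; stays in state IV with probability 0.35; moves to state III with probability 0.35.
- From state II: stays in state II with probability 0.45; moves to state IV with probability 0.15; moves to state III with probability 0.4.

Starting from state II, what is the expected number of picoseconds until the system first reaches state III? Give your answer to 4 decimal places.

Let t(s) be the expected number of picoseconds to first reach state III from state s, with t(state III) = 0. Conditioning on the first picosecond:
t(state IV) = 1 + 0.35·t(state IV) + 0.3·t(state II)
t(state II) = 1 + 0.15·t(state IV) + 0.45·t(state II)
Solving: t(state IV) = 2.7200, t(state II) = 2.5600.
Expected picoseconds from state II to state III: 2.5600.

2.5600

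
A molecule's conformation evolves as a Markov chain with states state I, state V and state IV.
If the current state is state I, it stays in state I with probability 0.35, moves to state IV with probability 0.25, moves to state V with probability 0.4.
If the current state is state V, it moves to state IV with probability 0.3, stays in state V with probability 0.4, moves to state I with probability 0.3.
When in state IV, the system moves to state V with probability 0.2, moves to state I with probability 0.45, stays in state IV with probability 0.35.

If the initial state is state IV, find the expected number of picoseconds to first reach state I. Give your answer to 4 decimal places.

Let t(s) be the expected number of picoseconds to first reach state I from state s, with t(state I) = 0. Conditioning on the first picosecond:
t(state V) = 1 + 0.4·t(state V) + 0.3·t(state IV)
t(state IV) = 1 + 0.2·t(state V) + 0.35·t(state IV)
Solving: t(state V) = 2.8788, t(state IV) = 2.4242.
Expected picoseconds from state IV to state I: 2.4242.

2.4242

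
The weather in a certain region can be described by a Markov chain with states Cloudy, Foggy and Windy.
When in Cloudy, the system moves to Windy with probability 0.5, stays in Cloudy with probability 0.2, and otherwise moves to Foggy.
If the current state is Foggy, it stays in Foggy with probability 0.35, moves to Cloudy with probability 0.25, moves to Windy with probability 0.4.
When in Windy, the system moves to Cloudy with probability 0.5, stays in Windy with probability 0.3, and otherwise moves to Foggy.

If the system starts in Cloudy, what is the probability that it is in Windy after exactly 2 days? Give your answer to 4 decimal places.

Sum over the intermediate state after 1 day:
P = P(Cloudy→Cloudy)·P(Cloudy→Windy) + P(Cloudy→Foggy)·P(Foggy→Windy) + P(Cloudy→Windy)·P(Windy→Windy)
  = 0.2×0.5 + 0.3×0.4 + 0.5×0.3
  = 0.1000 + 0.1200 + 0.1500 = 0.3700

0.3700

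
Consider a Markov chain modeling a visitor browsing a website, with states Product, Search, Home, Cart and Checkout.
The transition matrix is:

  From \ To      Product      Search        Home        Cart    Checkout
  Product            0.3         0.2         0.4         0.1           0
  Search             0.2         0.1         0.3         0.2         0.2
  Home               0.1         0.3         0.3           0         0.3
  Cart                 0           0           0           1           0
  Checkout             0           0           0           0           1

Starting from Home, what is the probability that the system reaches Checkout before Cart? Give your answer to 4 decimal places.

Let h(s) be the probability of absorption at Checkout starting from transient state s. Then h(Checkout) = 1 and h(Cart) = 0. By first-step analysis:
h(Product) = 0.3·h(Product) + 0.2·h(Search) + 0.4·h(Home) + 0.1·0
h(Search) = 0.2·h(Product) + 0.1·h(Search) + 0.3·h(Home) + 0.2·0 + 0.2·1
h(Home) = 0.1·h(Product) + 0.3·h(Search) + 0.3·h(Home) + 0.3·1
Solving: h(Product) = 0.6268, h(Search) = 0.6232, h(Home) = 0.7852.
Starting from Home, the probability is 0.7852.

0.7852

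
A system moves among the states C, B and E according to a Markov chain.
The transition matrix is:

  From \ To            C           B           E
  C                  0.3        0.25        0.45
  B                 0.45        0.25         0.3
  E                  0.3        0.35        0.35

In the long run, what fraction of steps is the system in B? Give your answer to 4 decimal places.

0.2870

Let the stationary distribution be π with π = πP and π_1 + π_2 + π_3 = 1.
π_1 = 0.3·π_1 + 0.45·π_2 + 0.3·π_3
π_2 = 0.25·π_1 + 0.25·π_2 + 0.35·π_3
Solving with the normalization constraint gives π = (0.3430, 0.2870, 0.3700).
So the stationary probability of B is 0.2870.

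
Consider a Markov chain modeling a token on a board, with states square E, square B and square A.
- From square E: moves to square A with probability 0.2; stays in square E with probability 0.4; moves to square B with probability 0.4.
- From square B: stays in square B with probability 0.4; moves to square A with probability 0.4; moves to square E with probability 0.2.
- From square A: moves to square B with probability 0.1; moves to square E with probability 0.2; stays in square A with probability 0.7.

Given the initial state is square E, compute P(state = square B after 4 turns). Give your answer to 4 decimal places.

0.2626

Propagate the distribution vector 4 turns from square E.
After 0 turns: (1.0000, 0.0000, 0.0000)
After 1 turn: (0.4000, 0.4000, 0.2000)
After 2 turns: (0.2800, 0.3400, 0.3800)
After 3 turns: (0.2560, 0.2860, 0.4580)
After 4 turns: (0.2512, 0.2626, 0.4862)
P(in square B after 4 turns) = 0.2626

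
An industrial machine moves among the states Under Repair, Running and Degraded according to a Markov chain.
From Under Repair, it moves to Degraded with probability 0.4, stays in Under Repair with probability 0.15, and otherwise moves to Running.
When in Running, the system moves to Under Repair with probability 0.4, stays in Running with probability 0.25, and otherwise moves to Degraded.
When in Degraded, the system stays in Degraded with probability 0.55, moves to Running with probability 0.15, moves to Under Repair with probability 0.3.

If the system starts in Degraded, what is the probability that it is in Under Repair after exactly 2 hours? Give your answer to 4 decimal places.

0.2700

Sum over the intermediate state after 1 hour:
P = P(Degraded→Under Repair)·P(Under Repair→Under Repair) + P(Degraded→Running)·P(Running→Under Repair) + P(Degraded→Degraded)·P(Degraded→Under Repair)
  = 0.3×0.15 + 0.15×0.4 + 0.55×0.3
  = 0.0450 + 0.0600 + 0.1650 = 0.2700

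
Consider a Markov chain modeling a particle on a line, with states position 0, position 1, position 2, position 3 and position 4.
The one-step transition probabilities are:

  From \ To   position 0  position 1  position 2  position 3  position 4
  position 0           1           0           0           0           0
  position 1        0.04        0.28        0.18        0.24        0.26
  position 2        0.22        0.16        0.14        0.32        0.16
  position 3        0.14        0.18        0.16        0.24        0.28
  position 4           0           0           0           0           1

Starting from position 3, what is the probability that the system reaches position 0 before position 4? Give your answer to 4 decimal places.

0.3416

Let h(s) be the probability of absorption at position 0 starting from transient state s. Then h(position 0) = 1 and h(position 4) = 0. By first-step analysis:
h(position 1) = 0.04·1 + 0.28·h(position 1) + 0.18·h(position 2) + 0.24·h(position 3) + 0.26·0
h(position 2) = 0.22·1 + 0.16·h(position 1) + 0.14·h(position 2) + 0.32·h(position 3) + 0.16·0
h(position 3) = 0.14·1 + 0.18·h(position 1) + 0.16·h(position 2) + 0.24·h(position 3) + 0.28·0
Solving: h(position 1) = 0.2781, h(position 2) = 0.4346, h(position 3) = 0.3416.
Starting from position 3, the probability is 0.3416.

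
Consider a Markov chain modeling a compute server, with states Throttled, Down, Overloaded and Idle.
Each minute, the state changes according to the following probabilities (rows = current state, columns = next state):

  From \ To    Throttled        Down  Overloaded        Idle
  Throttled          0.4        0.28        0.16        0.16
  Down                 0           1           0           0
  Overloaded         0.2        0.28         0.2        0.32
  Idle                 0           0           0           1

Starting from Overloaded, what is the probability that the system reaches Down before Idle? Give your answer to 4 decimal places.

Let h(s) be the probability of absorption at Down starting from transient state s. Then h(Down) = 1 and h(Idle) = 0. By first-step analysis:
h(Throttled) = 0.4·h(Throttled) + 0.28·1 + 0.16·h(Overloaded) + 0.16·0
h(Overloaded) = 0.2·h(Throttled) + 0.28·1 + 0.2·h(Overloaded) + 0.32·0
Solving: h(Throttled) = 0.6000, h(Overloaded) = 0.5000.
Starting from Overloaded, the probability is 0.5000.

0.5000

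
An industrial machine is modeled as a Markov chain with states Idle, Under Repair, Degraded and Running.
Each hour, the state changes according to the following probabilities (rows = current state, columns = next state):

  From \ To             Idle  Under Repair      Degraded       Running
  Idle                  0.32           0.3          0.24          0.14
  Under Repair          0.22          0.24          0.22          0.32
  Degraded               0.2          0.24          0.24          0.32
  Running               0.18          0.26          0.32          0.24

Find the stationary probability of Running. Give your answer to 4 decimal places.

Let the stationary distribution be π with π = πP and π_1 + π_2 + π_3 + π_4 = 1.
π_1 = 0.32·π_1 + 0.22·π_2 + 0.2·π_3 + 0.18·π_4
π_2 = 0.3·π_1 + 0.24·π_2 + 0.24·π_3 + 0.26·π_4
π_3 = 0.24·π_1 + 0.22·π_2 + 0.24·π_3 + 0.32·π_4
Solving with the normalization constraint gives π = (0.2273, 0.2588, 0.2555, 0.2584).
So the stationary probability of Running is 0.2584.

0.2584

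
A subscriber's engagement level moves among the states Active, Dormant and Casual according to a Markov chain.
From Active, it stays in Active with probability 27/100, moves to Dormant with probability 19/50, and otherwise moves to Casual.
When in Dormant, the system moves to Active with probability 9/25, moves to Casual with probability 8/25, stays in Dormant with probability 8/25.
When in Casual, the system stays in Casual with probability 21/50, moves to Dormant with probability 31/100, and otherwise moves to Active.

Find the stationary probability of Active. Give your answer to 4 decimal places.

0.3001

Let the stationary distribution be π with π = πP and π_1 + π_2 + π_3 = 1.
π_1 = 0.27·π_1 + 0.36·π_2 + 0.27·π_3
π_2 = 0.38·π_1 + 0.32·π_2 + 0.31·π_3
Solving with the normalization constraint gives π = (0.3001, 0.3343, 0.3656).
So the stationary probability of Active is 0.3001.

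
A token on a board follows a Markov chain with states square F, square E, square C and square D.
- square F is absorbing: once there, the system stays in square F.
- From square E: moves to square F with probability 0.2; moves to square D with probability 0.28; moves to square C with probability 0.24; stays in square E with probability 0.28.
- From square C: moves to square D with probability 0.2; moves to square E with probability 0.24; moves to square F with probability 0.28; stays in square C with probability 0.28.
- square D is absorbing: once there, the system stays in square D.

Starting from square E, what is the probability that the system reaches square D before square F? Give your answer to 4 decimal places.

0.5417

Let h(s) be the probability of absorption at square D starting from transient state s. Then h(square D) = 1 and h(square F) = 0. By first-step analysis:
h(square E) = 0.2·0 + 0.28·h(square E) + 0.24·h(square C) + 0.28·1
h(square C) = 0.28·0 + 0.24·h(square E) + 0.28·h(square C) + 0.2·1
Solving: h(square E) = 0.5417, h(square C) = 0.4583.
Starting from square E, the probability is 0.5417.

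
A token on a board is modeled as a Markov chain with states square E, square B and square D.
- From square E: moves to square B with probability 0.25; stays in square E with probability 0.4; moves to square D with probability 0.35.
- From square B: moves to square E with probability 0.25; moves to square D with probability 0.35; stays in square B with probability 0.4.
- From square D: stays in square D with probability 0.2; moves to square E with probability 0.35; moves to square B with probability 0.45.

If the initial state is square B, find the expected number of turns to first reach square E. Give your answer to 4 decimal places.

3.5659

Let t(s) be the expected number of turns to first reach square E from state s, with t(square E) = 0. Conditioning on the first turn:
t(square B) = 1 + 0.4·t(square B) + 0.35·t(square D)
t(square D) = 1 + 0.45·t(square B) + 0.2·t(square D)
Solving: t(square B) = 3.5659, t(square D) = 3.2558.
Expected turns from square B to square E: 3.5659.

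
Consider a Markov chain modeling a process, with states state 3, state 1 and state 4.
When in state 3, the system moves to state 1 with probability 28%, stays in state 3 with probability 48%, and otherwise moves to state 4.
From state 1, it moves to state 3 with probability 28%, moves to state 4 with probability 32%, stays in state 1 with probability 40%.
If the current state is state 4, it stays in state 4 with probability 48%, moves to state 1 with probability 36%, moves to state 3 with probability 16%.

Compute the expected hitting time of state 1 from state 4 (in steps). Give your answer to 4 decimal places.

2.9310

Let t(s) be the expected number of steps to first reach state 1 from state s, with t(state 1) = 0. Conditioning on the first step:
t(state 3) = 1 + 0.48·t(state 3) + 0.24·t(state 4)
t(state 4) = 1 + 0.16·t(state 3) + 0.48·t(state 4)
Solving: t(state 3) = 3.2759, t(state 4) = 2.9310.
Expected steps from state 4 to state 1: 2.9310.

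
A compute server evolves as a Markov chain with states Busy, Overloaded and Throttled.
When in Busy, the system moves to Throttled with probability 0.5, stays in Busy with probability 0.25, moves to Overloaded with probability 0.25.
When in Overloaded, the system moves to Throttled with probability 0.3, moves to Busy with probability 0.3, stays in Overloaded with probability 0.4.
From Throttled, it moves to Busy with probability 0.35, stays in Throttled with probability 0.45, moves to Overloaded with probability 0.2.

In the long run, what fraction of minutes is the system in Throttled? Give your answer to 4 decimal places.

0.4249

Let the stationary distribution be π with π = πP and π_1 + π_2 + π_3 = 1.
π_1 = 0.25·π_1 + 0.3·π_2 + 0.35·π_3
π_2 = 0.25·π_1 + 0.4·π_2 + 0.2·π_3
Solving with the normalization constraint gives π = (0.3059, 0.2691, 0.4249).
So the stationary probability of Throttled is 0.4249.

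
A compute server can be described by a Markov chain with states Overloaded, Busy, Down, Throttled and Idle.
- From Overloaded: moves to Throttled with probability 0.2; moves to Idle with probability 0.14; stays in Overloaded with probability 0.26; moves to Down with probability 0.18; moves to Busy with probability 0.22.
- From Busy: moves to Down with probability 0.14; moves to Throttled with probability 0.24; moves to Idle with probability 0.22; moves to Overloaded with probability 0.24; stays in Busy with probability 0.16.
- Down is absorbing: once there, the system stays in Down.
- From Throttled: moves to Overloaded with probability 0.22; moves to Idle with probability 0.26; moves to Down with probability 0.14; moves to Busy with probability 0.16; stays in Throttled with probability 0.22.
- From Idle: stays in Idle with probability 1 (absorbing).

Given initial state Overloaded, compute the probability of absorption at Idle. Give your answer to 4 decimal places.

Let h(s) be the probability of absorption at Idle starting from transient state s. Then h(Idle) = 1 and h(Down) = 0. By first-step analysis:
h(Overloaded) = 0.26·h(Overloaded) + 0.22·h(Busy) + 0.18·0 + 0.2·h(Throttled) + 0.14·1
h(Busy) = 0.24·h(Overloaded) + 0.16·h(Busy) + 0.14·0 + 0.24·h(Throttled) + 0.22·1
h(Throttled) = 0.22·h(Overloaded) + 0.16·h(Busy) + 0.14·0 + 0.22·h(Throttled) + 0.26·1
Solving: h(Overloaded) = 0.5252, h(Busy) = 0.5837, h(Throttled) = 0.6012.
Starting from Overloaded, the probability is 0.5252.

0.5252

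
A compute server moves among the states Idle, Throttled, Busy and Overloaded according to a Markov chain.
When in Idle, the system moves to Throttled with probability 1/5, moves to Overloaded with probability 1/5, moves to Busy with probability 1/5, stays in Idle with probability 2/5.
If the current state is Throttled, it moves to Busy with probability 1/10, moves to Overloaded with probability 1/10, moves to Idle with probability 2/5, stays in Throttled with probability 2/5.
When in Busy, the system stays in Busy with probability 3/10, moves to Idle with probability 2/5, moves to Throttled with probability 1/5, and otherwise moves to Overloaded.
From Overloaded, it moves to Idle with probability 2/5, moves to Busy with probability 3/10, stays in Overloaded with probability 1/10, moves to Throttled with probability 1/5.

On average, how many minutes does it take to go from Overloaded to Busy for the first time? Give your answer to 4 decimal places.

4.7619

Let t(s) be the expected number of minutes to first reach Busy from state s, with t(Busy) = 0. Conditioning on the first minute:
t(Idle) = 1 + 0.4·t(Idle) + 0.2·t(Throttled) + 0.2·t(Overloaded)
t(Throttled) = 1 + 0.4·t(Idle) + 0.4·t(Throttled) + 0.1·t(Overloaded)
t(Overloaded) = 1 + 0.4·t(Idle) + 0.2·t(Throttled) + 0.1·t(Overloaded)
Solving: t(Idle) = 5.2381, t(Throttled) = 5.9524, t(Overloaded) = 4.7619.
Expected minutes from Overloaded to Busy: 4.7619.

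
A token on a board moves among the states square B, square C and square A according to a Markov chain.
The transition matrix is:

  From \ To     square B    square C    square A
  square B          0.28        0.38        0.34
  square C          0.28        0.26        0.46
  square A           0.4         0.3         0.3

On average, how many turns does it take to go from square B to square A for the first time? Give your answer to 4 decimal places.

Let t(s) be the expected number of turns to first reach square A from state s, with t(square A) = 0. Conditioning on the first turn:
t(square B) = 1 + 0.28·t(square B) + 0.38·t(square C)
t(square C) = 1 + 0.28·t(square B) + 0.26·t(square C)
Solving: t(square B) = 2.6266, t(square C) = 2.3452.
Expected turns from square B to square A: 2.6266.

2.6266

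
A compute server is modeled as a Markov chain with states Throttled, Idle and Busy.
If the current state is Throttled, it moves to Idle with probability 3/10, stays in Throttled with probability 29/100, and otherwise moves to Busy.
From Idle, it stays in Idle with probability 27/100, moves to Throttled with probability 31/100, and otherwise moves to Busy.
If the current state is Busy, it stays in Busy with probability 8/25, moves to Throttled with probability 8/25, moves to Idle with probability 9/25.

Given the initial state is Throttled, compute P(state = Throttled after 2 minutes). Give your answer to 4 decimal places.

Sum over the intermediate state after 1 minute:
P = P(Throttled→Throttled)·P(Throttled→Throttled) + P(Throttled→Idle)·P(Idle→Throttled) + P(Throttled→Busy)·P(Busy→Throttled)
  = 0.29×0.29 + 0.3×0.31 + 0.41×0.32
  = 0.0841 + 0.0930 + 0.1312 = 0.3083

0.3083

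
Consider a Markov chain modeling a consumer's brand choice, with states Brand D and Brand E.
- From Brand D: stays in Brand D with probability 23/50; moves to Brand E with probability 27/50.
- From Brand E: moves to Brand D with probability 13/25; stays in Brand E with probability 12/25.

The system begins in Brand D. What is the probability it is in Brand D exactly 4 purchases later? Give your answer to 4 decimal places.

0.4906

Propagate the distribution vector 4 purchases from Brand D.
After 0 purchases: (1.0000, 0.0000)
After 1 purchase: (0.4600, 0.5400)
After 2 purchases: (0.4924, 0.5076)
After 3 purchases: (0.4905, 0.5095)
After 4 purchases: (0.4906, 0.5094)
P(in Brand D after 4 purchases) = 0.4906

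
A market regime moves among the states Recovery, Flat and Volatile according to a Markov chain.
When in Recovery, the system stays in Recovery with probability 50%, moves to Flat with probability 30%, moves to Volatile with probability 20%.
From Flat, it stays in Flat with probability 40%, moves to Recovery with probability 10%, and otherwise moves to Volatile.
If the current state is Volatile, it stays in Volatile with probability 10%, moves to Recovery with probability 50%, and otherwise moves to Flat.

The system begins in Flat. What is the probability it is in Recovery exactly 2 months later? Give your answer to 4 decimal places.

Sum over the intermediate state after 1 month:
P = P(Flat→Recovery)·P(Recovery→Recovery) + P(Flat→Flat)·P(Flat→Recovery) + P(Flat→Volatile)·P(Volatile→Recovery)
  = 0.1×0.5 + 0.4×0.1 + 0.5×0.5
  = 0.0500 + 0.0400 + 0.2500 = 0.3400

0.3400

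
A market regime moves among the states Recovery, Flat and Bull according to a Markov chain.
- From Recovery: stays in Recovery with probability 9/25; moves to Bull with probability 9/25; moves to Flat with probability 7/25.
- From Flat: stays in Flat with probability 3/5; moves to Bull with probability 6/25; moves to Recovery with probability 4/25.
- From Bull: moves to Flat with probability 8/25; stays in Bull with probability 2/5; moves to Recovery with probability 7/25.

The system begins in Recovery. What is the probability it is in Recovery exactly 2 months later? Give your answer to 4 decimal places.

0.2752

Sum over the intermediate state after 1 month:
P = P(Recovery→Recovery)·P(Recovery→Recovery) + P(Recovery→Flat)·P(Flat→Recovery) + P(Recovery→Bull)·P(Bull→Recovery)
  = 0.36×0.36 + 0.28×0.16 + 0.36×0.28
  = 0.1296 + 0.0448 + 0.1008 = 0.2752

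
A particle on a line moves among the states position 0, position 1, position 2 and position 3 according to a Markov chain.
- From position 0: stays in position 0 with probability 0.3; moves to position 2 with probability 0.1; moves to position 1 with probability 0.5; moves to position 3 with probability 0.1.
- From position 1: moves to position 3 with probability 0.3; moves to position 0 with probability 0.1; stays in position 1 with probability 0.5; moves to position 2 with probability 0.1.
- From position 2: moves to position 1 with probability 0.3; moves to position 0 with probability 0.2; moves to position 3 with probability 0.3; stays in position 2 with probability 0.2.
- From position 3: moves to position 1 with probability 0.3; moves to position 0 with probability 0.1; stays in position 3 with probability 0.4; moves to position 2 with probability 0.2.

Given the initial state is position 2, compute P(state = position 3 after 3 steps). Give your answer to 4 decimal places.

0.2970

Propagate the distribution vector 3 steps from position 2.
After 0 steps: (0.0000, 0.0000, 1.0000, 0.0000)
After 1 step: (0.2000, 0.3000, 0.2000, 0.3000)
After 2 steps: (0.1600, 0.4000, 0.1500, 0.2900)
After 3 steps: (0.1470, 0.4120, 0.1440, 0.2970)
P(in position 3 after 3 steps) = 0.2970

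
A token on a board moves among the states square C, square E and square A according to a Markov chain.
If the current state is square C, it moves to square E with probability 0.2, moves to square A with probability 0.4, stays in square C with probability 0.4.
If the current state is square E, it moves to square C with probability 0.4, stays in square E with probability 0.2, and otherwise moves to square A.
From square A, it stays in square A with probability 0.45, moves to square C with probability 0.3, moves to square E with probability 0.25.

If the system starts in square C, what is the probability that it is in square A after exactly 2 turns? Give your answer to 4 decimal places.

0.4200

Sum over the intermediate state after 1 turn:
P = P(square C→square C)·P(square C→square A) + P(square C→square E)·P(square E→square A) + P(square C→square A)·P(square A→square A)
  = 0.4×0.4 + 0.2×0.4 + 0.4×0.45
  = 0.1600 + 0.0800 + 0.1800 = 0.4200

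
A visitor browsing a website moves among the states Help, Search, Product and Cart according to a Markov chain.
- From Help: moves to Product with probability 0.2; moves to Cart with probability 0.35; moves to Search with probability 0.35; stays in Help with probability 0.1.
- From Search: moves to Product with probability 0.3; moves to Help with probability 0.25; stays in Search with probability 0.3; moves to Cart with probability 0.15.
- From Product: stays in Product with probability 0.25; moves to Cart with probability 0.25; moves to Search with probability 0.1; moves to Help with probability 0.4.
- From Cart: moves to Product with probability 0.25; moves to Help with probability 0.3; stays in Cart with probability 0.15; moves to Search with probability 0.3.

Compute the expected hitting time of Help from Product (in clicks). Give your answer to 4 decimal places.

2.8391

Let t(s) be the expected number of clicks to first reach Help from state s, with t(Help) = 0. Conditioning on the first click:
t(Search) = 1 + 0.3·t(Search) + 0.3·t(Product) + 0.15·t(Cart)
t(Product) = 1 + 0.1·t(Search) + 0.25·t(Product) + 0.25·t(Cart)
t(Cart) = 1 + 0.3·t(Search) + 0.25·t(Product) + 0.15·t(Cart)
Solving: t(Search) = 3.3281, t(Product) = 2.8391, t(Cart) = 3.1861.
Expected clicks from Product to Help: 2.8391.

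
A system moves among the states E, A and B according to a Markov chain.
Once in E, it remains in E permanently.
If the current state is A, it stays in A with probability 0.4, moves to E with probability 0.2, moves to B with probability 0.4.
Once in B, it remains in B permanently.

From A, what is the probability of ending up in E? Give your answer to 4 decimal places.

0.3333

Let h(s) be the probability of absorption at E starting from transient state s. Then h(E) = 1 and h(B) = 0. By first-step analysis:
h(A) = 0.2·1 + 0.4·h(A) + 0.4·0
Solving: h(A) = 0.3333.
Starting from A, the probability is 0.3333.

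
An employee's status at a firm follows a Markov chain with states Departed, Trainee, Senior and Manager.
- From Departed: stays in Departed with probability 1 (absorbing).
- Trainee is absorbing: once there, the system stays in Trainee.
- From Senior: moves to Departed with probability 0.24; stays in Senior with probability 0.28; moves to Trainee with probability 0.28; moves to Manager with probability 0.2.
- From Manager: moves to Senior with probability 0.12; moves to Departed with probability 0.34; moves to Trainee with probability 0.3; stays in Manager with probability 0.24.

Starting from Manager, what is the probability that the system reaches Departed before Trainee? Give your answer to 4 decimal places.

0.5229

Let h(s) be the probability of absorption at Departed starting from transient state s. Then h(Departed) = 1 and h(Trainee) = 0. By first-step analysis:
h(Senior) = 0.24·1 + 0.28·0 + 0.28·h(Senior) + 0.2·h(Manager)
h(Manager) = 0.34·1 + 0.3·0 + 0.12·h(Senior) + 0.24·h(Manager)
Solving: h(Senior) = 0.4786, h(Manager) = 0.5229.
Starting from Manager, the probability is 0.5229.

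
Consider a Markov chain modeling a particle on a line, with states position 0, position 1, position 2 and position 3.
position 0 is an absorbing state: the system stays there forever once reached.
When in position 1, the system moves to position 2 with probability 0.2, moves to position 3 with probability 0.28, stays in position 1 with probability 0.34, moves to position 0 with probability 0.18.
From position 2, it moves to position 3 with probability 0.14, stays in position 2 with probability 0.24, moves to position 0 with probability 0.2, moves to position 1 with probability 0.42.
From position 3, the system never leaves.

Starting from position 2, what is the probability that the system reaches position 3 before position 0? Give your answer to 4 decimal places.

0.5029

Let h(s) be the probability of absorption at position 3 starting from transient state s. Then h(position 3) = 1 and h(position 0) = 0. By first-step analysis:
h(position 1) = 0.18·0 + 0.34·h(position 1) + 0.2·h(position 2) + 0.28·1
h(position 2) = 0.2·0 + 0.42·h(position 1) + 0.24·h(position 2) + 0.14·1
Solving: h(position 1) = 0.5766, h(position 2) = 0.5029.
Starting from position 2, the probability is 0.5029.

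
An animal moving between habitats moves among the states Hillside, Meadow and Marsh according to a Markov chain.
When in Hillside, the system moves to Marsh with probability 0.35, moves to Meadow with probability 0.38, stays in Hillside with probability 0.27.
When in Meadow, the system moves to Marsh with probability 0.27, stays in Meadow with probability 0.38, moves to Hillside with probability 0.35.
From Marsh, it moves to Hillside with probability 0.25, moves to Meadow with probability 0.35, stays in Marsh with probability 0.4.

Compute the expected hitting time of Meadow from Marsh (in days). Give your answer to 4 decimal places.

Let t(s) be the expected number of days to first reach Meadow from state s, with t(Meadow) = 0. Conditioning on the first day:
t(Hillside) = 1 + 0.27·t(Hillside) + 0.35·t(Marsh)
t(Marsh) = 1 + 0.25·t(Hillside) + 0.4·t(Marsh)
Solving: t(Hillside) = 2.7104, t(Marsh) = 2.7960.
Expected days from Marsh to Meadow: 2.7960.

2.7960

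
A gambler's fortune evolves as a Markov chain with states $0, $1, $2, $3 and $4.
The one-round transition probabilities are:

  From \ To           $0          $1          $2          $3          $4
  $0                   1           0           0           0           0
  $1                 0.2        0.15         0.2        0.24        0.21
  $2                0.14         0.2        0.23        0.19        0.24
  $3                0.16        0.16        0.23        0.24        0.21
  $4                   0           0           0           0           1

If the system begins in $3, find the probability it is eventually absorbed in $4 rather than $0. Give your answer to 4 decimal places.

Let h(s) be the probability of absorption at $4 starting from transient state s. Then h($4) = 1 and h($0) = 0. By first-step analysis:
h($1) = 0.2·0 + 0.15·h($1) + 0.2·h($2) + 0.24·h($3) + 0.21·1
h($2) = 0.14·0 + 0.2·h($1) + 0.23·h($2) + 0.19·h($3) + 0.24·1
h($3) = 0.16·0 + 0.16·h($1) + 0.23·h($2) + 0.24·h($3) + 0.21·1
Solving: h($1) = 0.5486, h($2) = 0.5953, h($3) = 0.5720.
Starting from $3, the probability is 0.5720.

0.5720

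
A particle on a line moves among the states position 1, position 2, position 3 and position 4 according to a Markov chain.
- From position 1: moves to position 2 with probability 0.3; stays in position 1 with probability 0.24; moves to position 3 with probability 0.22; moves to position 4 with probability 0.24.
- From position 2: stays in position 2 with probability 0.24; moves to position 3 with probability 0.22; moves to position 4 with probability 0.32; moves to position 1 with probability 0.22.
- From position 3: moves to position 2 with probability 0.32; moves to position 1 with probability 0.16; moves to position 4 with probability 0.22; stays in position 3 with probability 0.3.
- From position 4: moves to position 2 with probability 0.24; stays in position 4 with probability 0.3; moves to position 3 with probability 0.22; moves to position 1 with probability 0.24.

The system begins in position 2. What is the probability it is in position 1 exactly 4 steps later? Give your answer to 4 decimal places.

0.2154

Propagate the distribution vector 4 steps from position 2.
After 0 steps: (0.0000, 1.0000, 0.0000, 0.0000)
After 1 step: (0.2200, 0.2400, 0.2200, 0.3200)
After 2 steps: (0.2176, 0.2708, 0.2376, 0.2740)
After 3 steps: (0.2156, 0.2721, 0.2390, 0.2734)
After 4 steps: (0.2154, 0.2721, 0.2391, 0.2734)
P(in position 1 after 4 steps) = 0.2154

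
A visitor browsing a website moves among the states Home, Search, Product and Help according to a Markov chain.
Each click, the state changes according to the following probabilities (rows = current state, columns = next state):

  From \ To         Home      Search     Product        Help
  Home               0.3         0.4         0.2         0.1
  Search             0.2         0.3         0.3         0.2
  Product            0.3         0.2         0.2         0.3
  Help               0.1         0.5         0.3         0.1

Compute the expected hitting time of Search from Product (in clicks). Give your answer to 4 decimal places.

3.1868

Let t(s) be the expected number of clicks to first reach Search from state s, with t(Search) = 0. Conditioning on the first click:
t(Home) = 1 + 0.3·t(Home) + 0.2·t(Product) + 0.1·t(Help)
t(Product) = 1 + 0.3·t(Home) + 0.2·t(Product) + 0.3·t(Help)
t(Help) = 1 + 0.1·t(Home) + 0.3·t(Product) + 0.1·t(Help)
Solving: t(Home) = 2.6923, t(Product) = 3.1868, t(Help) = 2.4725.
Expected clicks from Product to Search: 3.1868.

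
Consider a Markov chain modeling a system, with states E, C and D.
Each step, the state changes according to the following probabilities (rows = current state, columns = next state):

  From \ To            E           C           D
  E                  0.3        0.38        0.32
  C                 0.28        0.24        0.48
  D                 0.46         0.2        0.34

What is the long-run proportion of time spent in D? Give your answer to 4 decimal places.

0.3714

Let the stationary distribution be π with π = πP and π_1 + π_2 + π_3 = 1.
π_1 = 0.3·π_1 + 0.28·π_2 + 0.46·π_3
π_2 = 0.38·π_1 + 0.24·π_2 + 0.2·π_3
Solving with the normalization constraint gives π = (0.3539, 0.2747, 0.3714).
So the stationary probability of D is 0.3714.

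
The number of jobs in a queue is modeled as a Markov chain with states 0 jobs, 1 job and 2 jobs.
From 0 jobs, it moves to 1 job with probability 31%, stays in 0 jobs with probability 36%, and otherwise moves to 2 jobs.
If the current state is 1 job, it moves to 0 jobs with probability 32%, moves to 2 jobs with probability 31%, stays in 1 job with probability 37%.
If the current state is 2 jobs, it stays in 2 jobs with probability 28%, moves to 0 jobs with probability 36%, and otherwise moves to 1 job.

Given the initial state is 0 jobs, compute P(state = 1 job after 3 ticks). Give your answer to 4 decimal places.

Propagate the distribution vector 3 ticks from 0 jobs.
After 0 ticks: (1.0000, 0.0000, 0.0000)
After 1 tick: (0.3600, 0.3100, 0.3300)
After 2 ticks: (0.3476, 0.3451, 0.3073)
After 3 ticks: (0.3462, 0.3461, 0.3077)
P(in 1 job after 3 ticks) = 0.3461

0.3461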